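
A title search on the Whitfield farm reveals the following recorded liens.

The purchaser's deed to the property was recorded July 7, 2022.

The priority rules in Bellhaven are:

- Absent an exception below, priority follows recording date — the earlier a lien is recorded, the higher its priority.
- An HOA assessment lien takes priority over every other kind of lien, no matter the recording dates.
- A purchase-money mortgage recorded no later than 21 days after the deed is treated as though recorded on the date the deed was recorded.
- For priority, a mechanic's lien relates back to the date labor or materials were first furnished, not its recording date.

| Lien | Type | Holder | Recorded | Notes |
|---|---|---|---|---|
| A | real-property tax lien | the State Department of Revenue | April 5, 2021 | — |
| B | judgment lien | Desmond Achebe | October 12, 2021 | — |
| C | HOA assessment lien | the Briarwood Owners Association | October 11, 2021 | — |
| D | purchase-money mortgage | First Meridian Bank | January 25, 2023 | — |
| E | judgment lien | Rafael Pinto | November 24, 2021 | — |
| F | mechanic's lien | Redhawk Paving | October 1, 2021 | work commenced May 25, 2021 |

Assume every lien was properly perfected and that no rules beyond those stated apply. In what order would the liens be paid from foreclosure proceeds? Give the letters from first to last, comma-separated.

Adjusting effective dates: D was recorded 202 days after the deed, outside the 21-day window, so it keeps its recording date; F's effective date is May 25, 2021, when work began.
C is an HOA assessment lien, so it outranks all other liens regardless of date.
Remaining liens by effective date: A (April 5, 2021), F (May 25, 2021), B (October 12, 2021), E (November 24, 2021), D (January 25, 2023).

C, A, F, B, E, D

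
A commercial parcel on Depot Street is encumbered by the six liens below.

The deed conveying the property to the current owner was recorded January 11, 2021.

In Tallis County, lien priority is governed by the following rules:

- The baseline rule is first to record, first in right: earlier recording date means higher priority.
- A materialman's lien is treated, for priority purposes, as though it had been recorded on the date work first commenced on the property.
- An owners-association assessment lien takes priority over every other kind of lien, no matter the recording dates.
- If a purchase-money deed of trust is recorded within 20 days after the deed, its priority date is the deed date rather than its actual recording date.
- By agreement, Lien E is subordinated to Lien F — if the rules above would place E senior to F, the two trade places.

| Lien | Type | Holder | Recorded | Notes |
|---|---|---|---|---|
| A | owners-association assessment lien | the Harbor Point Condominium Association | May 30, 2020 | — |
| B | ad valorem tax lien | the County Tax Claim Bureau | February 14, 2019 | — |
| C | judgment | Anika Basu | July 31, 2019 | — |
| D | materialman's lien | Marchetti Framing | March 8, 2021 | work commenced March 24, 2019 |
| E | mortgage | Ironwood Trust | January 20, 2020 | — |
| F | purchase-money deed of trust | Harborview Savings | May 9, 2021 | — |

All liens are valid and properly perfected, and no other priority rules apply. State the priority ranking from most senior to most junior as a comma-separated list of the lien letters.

Effective dates: D's effective date is March 24, 2019, when work began; F was recorded 118 days after the deed — beyond 20 days — so no relation-back applies.
As an owners-association assessment lien, A is senior to every other lien.
Remaining liens by effective date: B (February 14, 2019), D (March 24, 2019), C (July 31, 2019), E (January 20, 2020), F (May 9, 2021).
Because E would otherwise rank above F, the subordination swaps them.

A, B, D, C, F, E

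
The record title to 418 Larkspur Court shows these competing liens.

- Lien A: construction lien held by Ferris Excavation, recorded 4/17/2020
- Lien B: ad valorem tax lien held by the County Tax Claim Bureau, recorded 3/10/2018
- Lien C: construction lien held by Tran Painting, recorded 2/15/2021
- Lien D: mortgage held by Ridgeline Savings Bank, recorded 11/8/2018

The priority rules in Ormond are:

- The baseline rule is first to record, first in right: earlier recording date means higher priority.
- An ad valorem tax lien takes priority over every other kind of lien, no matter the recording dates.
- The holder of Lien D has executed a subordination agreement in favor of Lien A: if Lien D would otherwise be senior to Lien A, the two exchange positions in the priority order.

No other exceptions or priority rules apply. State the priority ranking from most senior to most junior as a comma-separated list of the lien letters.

B is an ad valorem tax lien and takes priority over every other lien.
Among the remaining liens, by effective date: D (11/8/2018), A (4/17/2020), C (2/15/2021).
D would otherwise be senior to A, so under the subordination agreement D and A exchange positions.

B, A, D, C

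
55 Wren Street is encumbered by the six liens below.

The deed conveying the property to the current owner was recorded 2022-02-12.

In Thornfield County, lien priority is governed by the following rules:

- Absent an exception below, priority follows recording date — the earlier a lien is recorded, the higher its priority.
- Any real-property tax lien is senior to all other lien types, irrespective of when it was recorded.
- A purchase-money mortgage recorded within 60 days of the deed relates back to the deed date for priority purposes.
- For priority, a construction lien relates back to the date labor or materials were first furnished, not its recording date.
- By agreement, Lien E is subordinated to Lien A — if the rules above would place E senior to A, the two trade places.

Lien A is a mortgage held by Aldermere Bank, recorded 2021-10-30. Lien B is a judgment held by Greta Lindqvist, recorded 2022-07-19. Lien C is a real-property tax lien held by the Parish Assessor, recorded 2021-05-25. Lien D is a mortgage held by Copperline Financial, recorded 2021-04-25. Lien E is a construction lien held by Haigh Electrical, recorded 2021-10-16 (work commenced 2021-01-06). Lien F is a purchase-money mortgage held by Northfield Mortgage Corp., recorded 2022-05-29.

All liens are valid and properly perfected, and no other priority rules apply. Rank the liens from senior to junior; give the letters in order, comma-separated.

C, A, D, E, F, B

Effective dates: E relates back to 2021-01-06 (work commenced); F was recorded 106 days after the deed, outside the 60-day window, so it keeps its recording date.
C is a real-property tax lien, so it outranks all other liens regardless of date.
Ordering the rest by effective date: E (2021-01-06), D (2021-04-25), A (2021-10-30), F (2022-05-29), B (2022-07-19).
The subordination applies — E was senior to A — so E and A swap.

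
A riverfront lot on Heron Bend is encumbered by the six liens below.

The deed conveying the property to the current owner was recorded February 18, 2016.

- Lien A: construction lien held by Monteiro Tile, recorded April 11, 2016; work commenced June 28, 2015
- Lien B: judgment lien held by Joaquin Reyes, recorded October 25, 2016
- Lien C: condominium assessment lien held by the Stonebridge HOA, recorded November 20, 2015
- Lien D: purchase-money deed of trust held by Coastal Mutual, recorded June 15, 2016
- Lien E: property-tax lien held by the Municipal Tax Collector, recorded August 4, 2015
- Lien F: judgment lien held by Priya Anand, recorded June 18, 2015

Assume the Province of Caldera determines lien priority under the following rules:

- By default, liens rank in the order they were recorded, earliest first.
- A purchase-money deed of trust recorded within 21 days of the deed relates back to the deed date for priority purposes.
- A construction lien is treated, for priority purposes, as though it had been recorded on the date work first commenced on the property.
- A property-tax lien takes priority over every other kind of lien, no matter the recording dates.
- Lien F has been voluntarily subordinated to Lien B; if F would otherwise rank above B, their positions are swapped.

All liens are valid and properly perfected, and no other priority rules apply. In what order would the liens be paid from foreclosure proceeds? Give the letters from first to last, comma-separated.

E, B, A, C, D, F

Effective dates after the stated exceptions: A relates back to June 28, 2015 (work commenced); D was recorded 118 days after the deed, outside the 21-day window, so it keeps its recording date.
E is a property-tax lien and takes priority over every other lien.
Ordering the rest by effective date: F (June 18, 2015), A (June 28, 2015), C (November 20, 2015), D (June 15, 2016), B (October 25, 2016).
F would otherwise be senior to B, so under the subordination agreement F and B exchange positions.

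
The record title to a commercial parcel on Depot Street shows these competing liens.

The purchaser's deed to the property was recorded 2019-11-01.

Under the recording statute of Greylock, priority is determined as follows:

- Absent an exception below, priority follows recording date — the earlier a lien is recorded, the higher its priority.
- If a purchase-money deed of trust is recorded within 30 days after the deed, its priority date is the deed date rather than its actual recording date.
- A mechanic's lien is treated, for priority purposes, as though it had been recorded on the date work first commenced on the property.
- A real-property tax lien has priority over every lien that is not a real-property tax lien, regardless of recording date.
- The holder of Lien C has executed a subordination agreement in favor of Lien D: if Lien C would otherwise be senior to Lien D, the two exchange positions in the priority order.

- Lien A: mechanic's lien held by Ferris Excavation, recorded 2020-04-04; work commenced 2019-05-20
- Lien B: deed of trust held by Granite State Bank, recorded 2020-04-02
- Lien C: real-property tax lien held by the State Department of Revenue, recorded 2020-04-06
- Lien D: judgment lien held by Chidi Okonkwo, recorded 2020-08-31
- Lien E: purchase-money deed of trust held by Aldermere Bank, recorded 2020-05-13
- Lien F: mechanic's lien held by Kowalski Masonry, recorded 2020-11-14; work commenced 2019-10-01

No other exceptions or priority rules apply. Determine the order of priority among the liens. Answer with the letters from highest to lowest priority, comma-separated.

D, A, F, B, E, C

First, effective dates: A's effective date is 2019-05-20, when work began; E missed the 30-day window (194 days after the deed), so its recording date stands; F is treated as recorded 2019-10-01, the work-commencement date.
As a real-property tax lien, C is senior to every other lien.
Ordering the rest by effective date: A (2019-05-20), F (2019-10-01), B (2020-04-02), E (2020-05-13), D (2020-08-31).
Because C would otherwise rank above D, the subordination swaps them.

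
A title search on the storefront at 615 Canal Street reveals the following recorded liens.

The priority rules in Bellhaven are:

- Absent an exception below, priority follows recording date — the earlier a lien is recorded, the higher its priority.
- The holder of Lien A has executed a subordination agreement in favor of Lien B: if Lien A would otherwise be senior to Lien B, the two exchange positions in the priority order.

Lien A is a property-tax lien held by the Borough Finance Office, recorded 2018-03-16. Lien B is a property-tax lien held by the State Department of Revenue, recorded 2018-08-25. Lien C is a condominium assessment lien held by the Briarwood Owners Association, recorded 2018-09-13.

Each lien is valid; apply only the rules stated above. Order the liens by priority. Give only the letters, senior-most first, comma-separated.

By effective date: A (2018-03-16), B (2018-08-25), C (2018-09-13).
A would otherwise be senior to B, so under the subordination agreement A and B exchange positions.

B, A, C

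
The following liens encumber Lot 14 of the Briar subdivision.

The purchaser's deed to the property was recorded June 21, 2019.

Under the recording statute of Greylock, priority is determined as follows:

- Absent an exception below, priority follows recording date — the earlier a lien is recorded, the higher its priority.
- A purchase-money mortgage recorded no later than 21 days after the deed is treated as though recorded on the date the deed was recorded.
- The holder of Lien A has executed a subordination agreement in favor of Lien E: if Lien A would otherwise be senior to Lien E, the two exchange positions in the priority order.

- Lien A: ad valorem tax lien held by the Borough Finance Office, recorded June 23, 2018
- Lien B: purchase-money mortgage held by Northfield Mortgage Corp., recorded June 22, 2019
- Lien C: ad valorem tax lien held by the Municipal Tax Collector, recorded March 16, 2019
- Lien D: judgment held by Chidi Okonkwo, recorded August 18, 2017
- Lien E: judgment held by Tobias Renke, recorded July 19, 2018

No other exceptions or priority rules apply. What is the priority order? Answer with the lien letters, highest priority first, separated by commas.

Effective dates: B relates back to the deed date June 21, 2019.
By effective date, earliest first: D (August 18, 2017), A (June 23, 2018), E (July 19, 2018), C (March 16, 2019), B (June 21, 2019).
A would otherwise be senior to E, so under the subordination agreement A and E exchange positions.

D, E, A, C, B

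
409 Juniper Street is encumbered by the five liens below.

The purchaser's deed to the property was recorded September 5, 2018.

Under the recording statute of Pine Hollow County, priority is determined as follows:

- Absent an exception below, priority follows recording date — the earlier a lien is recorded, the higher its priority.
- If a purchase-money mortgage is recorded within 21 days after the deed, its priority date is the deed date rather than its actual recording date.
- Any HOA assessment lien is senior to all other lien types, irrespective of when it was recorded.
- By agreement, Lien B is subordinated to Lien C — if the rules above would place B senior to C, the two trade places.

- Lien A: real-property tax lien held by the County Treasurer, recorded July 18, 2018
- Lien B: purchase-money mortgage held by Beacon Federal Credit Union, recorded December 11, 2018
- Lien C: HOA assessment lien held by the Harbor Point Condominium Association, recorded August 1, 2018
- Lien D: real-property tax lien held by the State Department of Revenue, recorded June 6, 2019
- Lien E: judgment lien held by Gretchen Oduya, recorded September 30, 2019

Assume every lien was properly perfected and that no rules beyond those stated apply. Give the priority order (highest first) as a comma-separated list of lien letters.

Effective dates after the stated exceptions: B was recorded 97 days after the deed — beyond 21 days — so no relation-back applies.
C, as an HOA assessment lien, has superpriority and ranks first.
Remaining liens by effective date: A (July 18, 2018), B (December 11, 2018), D (June 6, 2019), E (September 30, 2019).
Since B is not senior to C, the subordination leaves the order unchanged.

C, A, B, D, E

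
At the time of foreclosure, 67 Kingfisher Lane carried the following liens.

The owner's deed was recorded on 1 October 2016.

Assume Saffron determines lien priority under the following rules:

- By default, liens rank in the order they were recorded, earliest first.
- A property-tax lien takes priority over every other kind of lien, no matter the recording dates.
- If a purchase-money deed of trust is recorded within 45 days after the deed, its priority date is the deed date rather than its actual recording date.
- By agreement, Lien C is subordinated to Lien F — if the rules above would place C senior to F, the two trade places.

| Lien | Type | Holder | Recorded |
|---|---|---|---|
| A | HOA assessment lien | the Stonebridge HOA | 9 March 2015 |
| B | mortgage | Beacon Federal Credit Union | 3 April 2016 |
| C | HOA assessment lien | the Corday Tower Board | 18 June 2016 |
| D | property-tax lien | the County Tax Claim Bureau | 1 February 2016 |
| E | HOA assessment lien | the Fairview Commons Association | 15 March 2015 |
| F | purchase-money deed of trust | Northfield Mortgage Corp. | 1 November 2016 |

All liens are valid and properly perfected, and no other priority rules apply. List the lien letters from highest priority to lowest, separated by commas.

D, A, E, B, F, C

Effective dates: F's effective date is the deed date, 1 October 2016.
As a property-tax lien, D is senior to every other lien.
Among the remaining liens, by effective date: A (9 March 2015), E (15 March 2015), B (3 April 2016), C (18 June 2016), F (1 October 2016).
The subordination applies — C was senior to F — so C and F swap.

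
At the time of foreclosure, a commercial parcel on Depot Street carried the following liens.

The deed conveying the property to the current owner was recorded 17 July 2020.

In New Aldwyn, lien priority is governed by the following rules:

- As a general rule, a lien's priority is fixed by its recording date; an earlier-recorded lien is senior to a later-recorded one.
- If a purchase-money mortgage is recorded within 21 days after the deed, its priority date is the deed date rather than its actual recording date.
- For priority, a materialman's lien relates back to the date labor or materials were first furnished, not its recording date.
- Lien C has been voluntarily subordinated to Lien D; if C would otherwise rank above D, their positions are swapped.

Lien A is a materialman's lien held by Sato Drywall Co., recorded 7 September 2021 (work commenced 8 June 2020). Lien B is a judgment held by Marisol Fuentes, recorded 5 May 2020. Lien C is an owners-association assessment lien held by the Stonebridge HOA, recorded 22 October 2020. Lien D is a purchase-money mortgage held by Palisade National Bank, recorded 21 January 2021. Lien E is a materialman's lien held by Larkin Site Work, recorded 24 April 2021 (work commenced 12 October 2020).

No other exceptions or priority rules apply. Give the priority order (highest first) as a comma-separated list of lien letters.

B, A, E, D, C

Adjusting effective dates: A relates back to 8 June 2020 (work commenced); D was recorded 188 days after the deed, outside the 21-day window, so it keeps its recording date; E is treated as recorded 12 October 2020, the work-commencement date.
By effective date, earliest first: B (5 May 2020), A (8 June 2020), E (12 October 2020), C (22 October 2020), D (21 January 2021).
The subordination applies — C was senior to D — so C and D swap.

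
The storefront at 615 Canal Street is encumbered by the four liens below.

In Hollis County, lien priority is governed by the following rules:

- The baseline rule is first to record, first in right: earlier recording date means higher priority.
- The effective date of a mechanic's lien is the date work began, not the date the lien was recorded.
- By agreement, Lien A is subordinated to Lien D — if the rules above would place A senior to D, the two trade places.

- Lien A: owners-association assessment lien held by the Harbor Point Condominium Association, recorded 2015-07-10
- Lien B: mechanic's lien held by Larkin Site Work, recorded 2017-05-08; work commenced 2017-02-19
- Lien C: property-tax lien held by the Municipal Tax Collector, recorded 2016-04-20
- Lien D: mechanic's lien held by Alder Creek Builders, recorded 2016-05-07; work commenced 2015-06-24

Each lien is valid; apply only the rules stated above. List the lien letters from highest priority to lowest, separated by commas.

First, effective dates: B is treated as recorded 2017-02-19, the work-commencement date; D's effective date is 2015-06-24, when work began.
By effective date: D (2015-06-24), A (2015-07-10), C (2016-04-20), B (2017-02-19).
Since A is not senior to D, the subordination leaves the order unchanged.

D, A, C, B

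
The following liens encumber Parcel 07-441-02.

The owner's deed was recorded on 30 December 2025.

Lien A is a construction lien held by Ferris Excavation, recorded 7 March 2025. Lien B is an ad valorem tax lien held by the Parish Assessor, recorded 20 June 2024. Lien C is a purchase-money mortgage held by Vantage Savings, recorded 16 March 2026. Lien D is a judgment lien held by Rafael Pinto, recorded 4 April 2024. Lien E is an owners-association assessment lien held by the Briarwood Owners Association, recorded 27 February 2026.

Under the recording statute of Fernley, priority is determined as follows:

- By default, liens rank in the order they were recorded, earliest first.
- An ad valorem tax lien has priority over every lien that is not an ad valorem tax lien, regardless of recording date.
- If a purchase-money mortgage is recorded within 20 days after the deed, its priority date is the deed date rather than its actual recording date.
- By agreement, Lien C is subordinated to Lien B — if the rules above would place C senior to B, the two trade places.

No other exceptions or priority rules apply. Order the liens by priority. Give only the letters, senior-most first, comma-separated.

Adjusting effective dates: C missed the 20-day window (76 days after the deed), so its recording date stands.
B, as an ad valorem tax lien, has superpriority and ranks first.
Ordering the rest by effective date: D (4 April 2024), A (7 March 2025), E (27 February 2026), C (16 March 2026).
C is already junior to B, so the subordination agreement changes nothing.

B, D, A, E, C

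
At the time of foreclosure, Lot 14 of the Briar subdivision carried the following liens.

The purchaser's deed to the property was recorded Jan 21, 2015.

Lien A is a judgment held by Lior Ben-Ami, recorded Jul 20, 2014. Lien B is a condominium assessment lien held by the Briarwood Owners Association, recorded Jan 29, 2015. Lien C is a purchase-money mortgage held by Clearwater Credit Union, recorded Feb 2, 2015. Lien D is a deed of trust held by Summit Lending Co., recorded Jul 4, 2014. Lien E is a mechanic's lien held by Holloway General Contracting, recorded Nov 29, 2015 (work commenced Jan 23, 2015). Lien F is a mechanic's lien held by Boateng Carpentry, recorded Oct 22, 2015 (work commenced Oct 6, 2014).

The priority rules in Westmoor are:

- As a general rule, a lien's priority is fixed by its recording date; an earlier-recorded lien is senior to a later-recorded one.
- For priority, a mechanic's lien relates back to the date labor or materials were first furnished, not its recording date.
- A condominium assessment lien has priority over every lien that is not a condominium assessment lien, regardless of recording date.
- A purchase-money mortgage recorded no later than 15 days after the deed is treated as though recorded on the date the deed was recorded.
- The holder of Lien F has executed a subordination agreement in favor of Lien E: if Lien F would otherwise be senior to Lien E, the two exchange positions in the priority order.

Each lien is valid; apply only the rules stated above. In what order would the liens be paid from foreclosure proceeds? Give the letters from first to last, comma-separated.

Adjusting effective dates: C relates back to the deed date Jan 21, 2015; E's effective date is Jan 23, 2015, when work began; F's effective date is Oct 6, 2014, when work began.
B is a condominium assessment lien, so it outranks all other liens regardless of date.
Ordering the rest by effective date: D (Jul 4, 2014), A (Jul 20, 2014), F (Oct 6, 2014), C (Jan 21, 2015), E (Jan 23, 2015).
Because F would otherwise rank above E, the subordination swaps them.

B, D, A, E, C, F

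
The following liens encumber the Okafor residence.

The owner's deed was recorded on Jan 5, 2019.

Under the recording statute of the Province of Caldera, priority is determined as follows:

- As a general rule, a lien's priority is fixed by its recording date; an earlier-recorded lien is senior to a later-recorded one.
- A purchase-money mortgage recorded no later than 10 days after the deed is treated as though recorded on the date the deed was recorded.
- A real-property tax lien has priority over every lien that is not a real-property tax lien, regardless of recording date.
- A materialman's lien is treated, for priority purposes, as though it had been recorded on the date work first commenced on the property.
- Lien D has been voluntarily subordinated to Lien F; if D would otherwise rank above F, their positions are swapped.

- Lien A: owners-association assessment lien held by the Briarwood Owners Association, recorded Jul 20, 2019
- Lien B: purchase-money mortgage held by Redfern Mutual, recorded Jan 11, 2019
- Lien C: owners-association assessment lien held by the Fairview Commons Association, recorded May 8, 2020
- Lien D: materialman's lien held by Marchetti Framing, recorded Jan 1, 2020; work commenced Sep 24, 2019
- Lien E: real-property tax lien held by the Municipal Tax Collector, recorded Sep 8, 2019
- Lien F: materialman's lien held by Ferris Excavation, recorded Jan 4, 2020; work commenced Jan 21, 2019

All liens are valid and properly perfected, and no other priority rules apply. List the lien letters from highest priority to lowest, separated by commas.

Effective dates after the stated exceptions: B was recorded within the 10-day window, so its effective date is the deed date Jan 5, 2019; D's effective date is Sep 24, 2019, when work began; F's effective date is Jan 21, 2019, when work began.
E is a real-property tax lien, so it outranks all other liens regardless of date.
The other liens, earliest effective date first: B (Jan 5, 2019), F (Jan 21, 2019), A (Jul 20, 2019), D (Sep 24, 2019), C (May 8, 2020).
D already ranks below F; the subordination has no effect.

E, B, F, A, D, C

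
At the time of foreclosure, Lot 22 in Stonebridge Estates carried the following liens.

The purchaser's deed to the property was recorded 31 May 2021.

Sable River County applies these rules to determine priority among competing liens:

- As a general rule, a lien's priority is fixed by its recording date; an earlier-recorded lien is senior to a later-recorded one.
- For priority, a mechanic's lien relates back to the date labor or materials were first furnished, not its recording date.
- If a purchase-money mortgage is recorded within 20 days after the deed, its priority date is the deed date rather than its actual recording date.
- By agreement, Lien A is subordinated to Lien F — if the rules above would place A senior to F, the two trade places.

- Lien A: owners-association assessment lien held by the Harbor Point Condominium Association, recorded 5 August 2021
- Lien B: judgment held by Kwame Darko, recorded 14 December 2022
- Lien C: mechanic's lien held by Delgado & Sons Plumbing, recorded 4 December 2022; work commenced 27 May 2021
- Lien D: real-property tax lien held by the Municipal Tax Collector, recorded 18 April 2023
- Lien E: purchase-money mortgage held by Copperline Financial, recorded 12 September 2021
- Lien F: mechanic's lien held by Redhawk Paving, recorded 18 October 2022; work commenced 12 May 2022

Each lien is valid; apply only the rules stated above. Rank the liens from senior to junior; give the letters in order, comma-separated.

Effective dates: C's effective date is 27 May 2021, when work began; E was recorded 104 days after the deed — beyond 20 days — so no relation-back applies; F relates back to 12 May 2022 (work commenced).
Sorted by effective date: C (27 May 2021), A (5 August 2021), E (12 September 2021), F (12 May 2022), B (14 December 2022), D (18 April 2023).
A would otherwise be senior to F, so under the subordination agreement A and F exchange positions.

C, F, E, A, B, D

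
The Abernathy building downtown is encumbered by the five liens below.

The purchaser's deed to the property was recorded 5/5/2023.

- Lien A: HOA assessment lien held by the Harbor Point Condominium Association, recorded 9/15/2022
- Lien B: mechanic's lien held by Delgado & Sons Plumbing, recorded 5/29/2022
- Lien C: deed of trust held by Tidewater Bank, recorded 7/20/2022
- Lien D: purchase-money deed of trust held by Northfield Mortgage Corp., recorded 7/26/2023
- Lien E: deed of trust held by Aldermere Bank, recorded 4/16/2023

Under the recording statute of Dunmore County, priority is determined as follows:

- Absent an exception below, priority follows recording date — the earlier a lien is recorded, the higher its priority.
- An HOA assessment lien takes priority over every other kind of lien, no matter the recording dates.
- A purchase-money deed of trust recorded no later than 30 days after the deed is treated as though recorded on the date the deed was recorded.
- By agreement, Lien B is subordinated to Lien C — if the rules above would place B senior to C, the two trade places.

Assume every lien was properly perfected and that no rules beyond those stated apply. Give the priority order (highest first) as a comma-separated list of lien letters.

Effective dates after the stated exceptions: D missed the 30-day window (82 days after the deed), so its recording date stands.
As an HOA assessment lien, A is senior to every other lien.
Ordering the rest by effective date: B (5/29/2022), C (7/20/2022), E (4/16/2023), D (7/26/2023).
The subordination applies — B was senior to C — so B and C swap.

A, C, B, E, D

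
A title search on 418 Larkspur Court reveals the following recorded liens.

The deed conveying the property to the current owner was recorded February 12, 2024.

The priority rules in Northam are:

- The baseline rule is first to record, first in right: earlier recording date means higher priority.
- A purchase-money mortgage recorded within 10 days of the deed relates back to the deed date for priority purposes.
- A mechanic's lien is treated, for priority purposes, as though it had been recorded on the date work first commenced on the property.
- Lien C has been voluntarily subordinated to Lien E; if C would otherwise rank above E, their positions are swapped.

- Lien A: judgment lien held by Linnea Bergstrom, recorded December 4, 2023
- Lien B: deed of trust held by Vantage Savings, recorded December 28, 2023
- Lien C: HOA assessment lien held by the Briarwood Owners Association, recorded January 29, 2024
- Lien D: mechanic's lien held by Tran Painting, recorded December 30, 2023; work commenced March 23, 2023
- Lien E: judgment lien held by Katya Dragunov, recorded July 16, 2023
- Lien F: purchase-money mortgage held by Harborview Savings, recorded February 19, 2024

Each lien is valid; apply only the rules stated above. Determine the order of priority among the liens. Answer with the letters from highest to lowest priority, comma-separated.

D, E, A, B, C, F

Effective dates: D relates back to March 23, 2023 (work commenced); F was recorded within the 10-day window, so its effective date is the deed date February 12, 2024.
Ordering by effective date: D (March 23, 2023), E (July 16, 2023), A (December 4, 2023), B (December 28, 2023), C (January 29, 2024), F (February 12, 2024).
C is already junior to E, so the subordination agreement changes nothing.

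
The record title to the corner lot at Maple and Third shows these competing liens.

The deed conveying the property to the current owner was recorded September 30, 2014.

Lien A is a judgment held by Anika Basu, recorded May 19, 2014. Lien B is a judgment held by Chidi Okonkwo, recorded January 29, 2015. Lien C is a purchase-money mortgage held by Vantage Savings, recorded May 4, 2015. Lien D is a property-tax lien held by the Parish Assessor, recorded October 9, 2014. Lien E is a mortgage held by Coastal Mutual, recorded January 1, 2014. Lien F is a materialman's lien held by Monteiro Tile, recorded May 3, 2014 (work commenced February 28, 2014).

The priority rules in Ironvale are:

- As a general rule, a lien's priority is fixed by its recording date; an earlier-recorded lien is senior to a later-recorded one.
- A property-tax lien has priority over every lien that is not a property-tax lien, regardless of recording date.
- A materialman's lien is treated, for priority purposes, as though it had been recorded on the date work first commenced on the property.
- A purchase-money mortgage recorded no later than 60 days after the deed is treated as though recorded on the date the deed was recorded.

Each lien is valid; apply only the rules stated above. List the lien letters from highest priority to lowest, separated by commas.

D, E, F, A, B, C

Effective dates: C was recorded 216 days after the deed, outside the 60-day window, so it keeps its recording date; F's effective date is February 28, 2014, when work began.
D, as a property-tax lien, has superpriority and ranks first.
The other liens, earliest effective date first: E (January 1, 2014), F (February 28, 2014), A (May 19, 2014), B (January 29, 2015), C (May 4, 2015).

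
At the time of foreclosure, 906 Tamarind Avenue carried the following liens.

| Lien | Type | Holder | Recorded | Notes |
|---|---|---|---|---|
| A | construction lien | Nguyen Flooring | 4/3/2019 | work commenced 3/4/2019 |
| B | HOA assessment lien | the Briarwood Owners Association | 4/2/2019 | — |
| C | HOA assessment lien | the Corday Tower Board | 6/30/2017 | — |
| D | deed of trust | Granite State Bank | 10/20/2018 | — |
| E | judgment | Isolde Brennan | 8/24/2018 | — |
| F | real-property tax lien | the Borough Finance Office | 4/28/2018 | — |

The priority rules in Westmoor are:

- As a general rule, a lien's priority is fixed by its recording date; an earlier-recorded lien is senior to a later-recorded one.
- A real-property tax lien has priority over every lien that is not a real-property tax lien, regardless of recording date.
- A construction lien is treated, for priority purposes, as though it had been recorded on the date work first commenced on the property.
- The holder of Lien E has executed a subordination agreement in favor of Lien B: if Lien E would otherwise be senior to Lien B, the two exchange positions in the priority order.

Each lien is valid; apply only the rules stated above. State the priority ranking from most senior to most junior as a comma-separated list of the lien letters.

F, C, B, D, A, E

Adjusting effective dates: A relates back to 3/4/2019 (work commenced).
F is a real-property tax lien, so it outranks all other liens regardless of date.
Remaining liens by effective date: C (6/30/2017), E (8/24/2018), D (10/20/2018), A (3/4/2019), B (4/2/2019).
E is senior to B before the subordination, so the two trade places.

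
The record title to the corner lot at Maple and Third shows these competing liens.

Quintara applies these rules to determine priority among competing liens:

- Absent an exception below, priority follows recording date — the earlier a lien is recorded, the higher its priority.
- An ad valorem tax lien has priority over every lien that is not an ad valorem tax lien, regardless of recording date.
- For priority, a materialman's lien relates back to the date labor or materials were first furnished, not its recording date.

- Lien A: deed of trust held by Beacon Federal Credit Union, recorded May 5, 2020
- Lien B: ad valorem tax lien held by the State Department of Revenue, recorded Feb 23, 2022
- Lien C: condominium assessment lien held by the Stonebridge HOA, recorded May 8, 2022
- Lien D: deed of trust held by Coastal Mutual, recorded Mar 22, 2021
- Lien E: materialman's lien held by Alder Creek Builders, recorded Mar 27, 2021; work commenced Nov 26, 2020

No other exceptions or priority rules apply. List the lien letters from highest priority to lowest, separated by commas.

Effective dates after the stated exceptions: E's effective date is Nov 26, 2020, when work began.
B is an ad valorem tax lien, so it outranks all other liens regardless of date.
Ordering the rest by effective date: A (May 5, 2020), E (Nov 26, 2020), D (Mar 22, 2021), C (May 8, 2022).

B, A, E, D, C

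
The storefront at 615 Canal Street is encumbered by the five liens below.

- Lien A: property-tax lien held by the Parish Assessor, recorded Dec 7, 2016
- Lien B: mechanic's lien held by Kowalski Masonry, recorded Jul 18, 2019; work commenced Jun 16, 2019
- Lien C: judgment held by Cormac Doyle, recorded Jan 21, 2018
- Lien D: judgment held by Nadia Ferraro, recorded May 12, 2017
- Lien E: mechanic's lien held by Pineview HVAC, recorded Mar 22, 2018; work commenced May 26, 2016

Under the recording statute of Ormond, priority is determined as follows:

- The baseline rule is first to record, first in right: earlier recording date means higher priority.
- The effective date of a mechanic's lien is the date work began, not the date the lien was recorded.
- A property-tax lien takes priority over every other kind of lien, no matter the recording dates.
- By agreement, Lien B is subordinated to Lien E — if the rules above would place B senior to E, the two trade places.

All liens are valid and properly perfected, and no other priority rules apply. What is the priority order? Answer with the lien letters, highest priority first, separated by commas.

A, E, D, C, B

Effective dates: B's effective date is Jun 16, 2019, when work began; E relates back to May 26, 2016 (work commenced).
A is a property-tax lien and takes priority over every other lien.
Ordering the rest by effective date: E (May 26, 2016), D (May 12, 2017), C (Jan 21, 2018), B (Jun 16, 2019).
Since B is not senior to E, the subordination leaves the order unchanged.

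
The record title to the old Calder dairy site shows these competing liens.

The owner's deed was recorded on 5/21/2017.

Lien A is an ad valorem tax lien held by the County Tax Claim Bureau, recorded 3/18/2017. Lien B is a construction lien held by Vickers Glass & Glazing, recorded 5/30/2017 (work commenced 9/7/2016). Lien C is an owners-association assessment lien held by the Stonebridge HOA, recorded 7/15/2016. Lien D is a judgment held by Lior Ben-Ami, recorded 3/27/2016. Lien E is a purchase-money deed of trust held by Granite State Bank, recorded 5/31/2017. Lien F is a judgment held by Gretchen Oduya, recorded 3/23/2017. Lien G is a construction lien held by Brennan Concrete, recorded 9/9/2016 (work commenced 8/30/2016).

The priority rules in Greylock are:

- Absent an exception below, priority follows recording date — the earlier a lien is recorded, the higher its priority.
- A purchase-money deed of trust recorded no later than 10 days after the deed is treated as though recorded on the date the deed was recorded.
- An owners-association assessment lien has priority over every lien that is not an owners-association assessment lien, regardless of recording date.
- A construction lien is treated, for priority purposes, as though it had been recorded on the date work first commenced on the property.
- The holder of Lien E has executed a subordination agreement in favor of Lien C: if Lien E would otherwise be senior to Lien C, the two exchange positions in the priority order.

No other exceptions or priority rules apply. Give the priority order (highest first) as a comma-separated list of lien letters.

C, D, G, B, A, F, E

Adjusting effective dates: B's effective date is 9/7/2016, when work began; E was recorded within the 10-day window, so its effective date is the deed date 5/21/2017; G's effective date is 8/30/2016, when work began.
C is an owners-association assessment lien and takes priority over every other lien.
Remaining liens by effective date: D (3/27/2016), G (8/30/2016), B (9/7/2016), A (3/18/2017), F (3/23/2017), E (5/21/2017).
E is already junior to C, so the subordination agreement changes nothing.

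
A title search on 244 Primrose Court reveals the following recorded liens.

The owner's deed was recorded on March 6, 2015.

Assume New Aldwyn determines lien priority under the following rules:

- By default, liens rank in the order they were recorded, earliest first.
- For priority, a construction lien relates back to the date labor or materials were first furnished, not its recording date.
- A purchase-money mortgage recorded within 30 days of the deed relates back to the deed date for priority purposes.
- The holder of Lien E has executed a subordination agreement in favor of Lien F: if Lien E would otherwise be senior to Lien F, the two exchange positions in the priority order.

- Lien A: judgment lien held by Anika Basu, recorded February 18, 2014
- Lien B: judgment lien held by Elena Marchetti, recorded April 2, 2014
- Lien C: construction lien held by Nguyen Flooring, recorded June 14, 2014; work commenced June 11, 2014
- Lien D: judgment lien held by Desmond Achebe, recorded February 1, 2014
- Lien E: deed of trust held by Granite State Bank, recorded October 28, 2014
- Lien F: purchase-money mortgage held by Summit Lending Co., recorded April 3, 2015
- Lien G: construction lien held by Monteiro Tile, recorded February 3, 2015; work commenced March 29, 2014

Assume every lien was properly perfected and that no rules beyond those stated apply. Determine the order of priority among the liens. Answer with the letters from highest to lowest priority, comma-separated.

D, A, G, B, C, F, E

First, effective dates: C's effective date is June 11, 2014, when work began; F's effective date is the deed date, March 6, 2015; G's effective date is March 29, 2014, when work began.
By effective date: D (February 1, 2014), A (February 18, 2014), G (March 29, 2014), B (April 2, 2014), C (June 11, 2014), E (October 28, 2014), F (March 6, 2015).
E would otherwise be senior to F, so under the subordination agreement E and F exchange positions.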